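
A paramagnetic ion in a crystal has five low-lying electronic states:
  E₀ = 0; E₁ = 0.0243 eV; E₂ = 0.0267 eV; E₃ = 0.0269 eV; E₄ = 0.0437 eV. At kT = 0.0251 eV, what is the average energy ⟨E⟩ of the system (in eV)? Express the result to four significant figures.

Eᵢ/kT = 0, 0.968127, 1.06375, 1.07171, 1.74104.
Z = Σ e^(−Eᵢ/kT) = e^(−0) + e^(−0.968127) + e^(−1.06375) + e^(−1.07171) + e^(−1.74104) = 1.00000 + 0.379794 + 0.345159 + 0.342422 + 0.175338 = 2.24271.
⟨E⟩ = Σ Eᵢ e^(−Eᵢ/kT) / Z = (0·1.00000 + 0.0243·0.379794 + 0.0267·0.345159 + 0.0269·0.342422 + 0.0437·0.175338) / 2.24271 = 0.01575 eV.

0.01575 eV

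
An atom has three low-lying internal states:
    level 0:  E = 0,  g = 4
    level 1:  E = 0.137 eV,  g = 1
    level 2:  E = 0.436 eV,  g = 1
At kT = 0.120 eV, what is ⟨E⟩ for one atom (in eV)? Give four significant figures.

Eᵢ/kT = 0, 1.14167, 3.63333.
Z = Σ gᵢe^(−Eᵢ/kT) = 4·e^(−0) + 1·e^(−1.14167) + 1·e^(−3.63333) = 4.00000 + 0.319285 + 0.0264280 = 4.34571.
⟨E⟩ = Σ Eᵢ gᵢe^(−Eᵢ/kT) / Z = (0·4.00000 + 0.137·0.319285 + 0.436·0.0264280) / 4.34571 = 0.01272 eV.

0.01272 eV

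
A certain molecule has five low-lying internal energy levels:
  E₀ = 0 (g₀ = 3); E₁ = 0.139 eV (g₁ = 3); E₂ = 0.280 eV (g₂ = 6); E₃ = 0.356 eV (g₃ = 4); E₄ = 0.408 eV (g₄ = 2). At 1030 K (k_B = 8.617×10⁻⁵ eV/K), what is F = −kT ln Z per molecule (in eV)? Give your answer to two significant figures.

k_BT = 8.617×10⁻⁵ × 1030 K = 0.08876 eV.
Eᵢ/kT = 0, 1.566, 3.155, 4.011, 4.597.
Z = Σ gᵢe^(−Eᵢ/kT) = 3·e^(−0) + 3·e^(−1.566) + 6·e^(−3.155) + 4·e^(−4.011) + 2·e^(−4.597) = 3.000 + 0.6266 + 0.2558 + 0.07246 + 0.02016 = 3.975.
F = −kT ln Z = −0.08876 × ln(3.975) = −0.08876 × 1.380 = -0.12 eV.

-0.12 eV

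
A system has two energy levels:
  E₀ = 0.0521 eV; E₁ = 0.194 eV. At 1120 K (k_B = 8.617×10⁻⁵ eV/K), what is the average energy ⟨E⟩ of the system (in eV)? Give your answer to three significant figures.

k_BT = 8.617×10⁻⁵ × 1120 K = 0.096510 eV.
Eᵢ/kT = 0.53984, 2.0102.
Z = Σ e^(−Eᵢ/kT) = e^(−0.53984) + e^(−2.0102) = 0.58284 + 0.13396 = 0.71680.
⟨E⟩ = Σ Eᵢ e^(−Eᵢ/kT) / Z = (0.0521·0.58284 + 0.194·0.13396) / 0.71680 = 0.0786 eV.

0.0786 eV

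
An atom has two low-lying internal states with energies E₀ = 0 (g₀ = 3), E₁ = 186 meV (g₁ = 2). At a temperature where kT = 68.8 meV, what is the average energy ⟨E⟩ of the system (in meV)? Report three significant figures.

Eᵢ/kT = 0, 2.7035.
Z = Σ gᵢe^(−Eᵢ/kT) = 3·e^(−0) + 2·e^(−2.7035) = 3.0000 + 0.13394 = 3.1339.
⟨E⟩ = Σ Eᵢ gᵢe^(−Eᵢ/kT) / Z = (0·3.0000 + 186·0.13394) / 3.1339 = 7.95 meV.

7.95 meV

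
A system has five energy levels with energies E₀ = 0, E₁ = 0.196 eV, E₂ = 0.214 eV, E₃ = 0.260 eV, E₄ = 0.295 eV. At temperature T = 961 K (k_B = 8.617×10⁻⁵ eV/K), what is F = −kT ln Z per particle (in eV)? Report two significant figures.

-0.018 eV

k_BT = 8.617×10⁻⁵ × 961 K = 0.08281 eV.
Eᵢ/kT = 0, 2.367, 2.584, 3.140, 3.562.
Z = Σ e^(−Eᵢ/kT) = e^(−0) + e^(−2.367) + e^(−2.584) + e^(−3.140) + e^(−3.562) = 1.000 + 0.09376 + 0.07547 + 0.04328 + 0.02838 = 1.241.
F = −kT ln Z = −0.08281 × ln(1.241) = −0.08281 × 0.2159 = -0.018 eV.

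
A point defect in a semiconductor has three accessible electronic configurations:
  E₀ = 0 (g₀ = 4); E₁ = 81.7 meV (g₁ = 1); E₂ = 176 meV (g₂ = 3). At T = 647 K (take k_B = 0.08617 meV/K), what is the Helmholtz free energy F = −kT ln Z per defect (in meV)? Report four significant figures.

k_BT = 0.08617 × 647 K = 55.7520 meV.
Eᵢ/kT = 0, 1.46542, 3.15684.
Z = Σ gᵢe^(−Eᵢ/kT) = 4·e^(−0) + 1·e^(−1.46542) + 3·e^(−3.15684) = 4.00000 + 0.230981 + 0.127680 = 4.35866.
F = −kT ln Z = −55.7520 × ln(4.35866) = −55.7520 × 1.47216 = -82.08 meV.

-82.08 meV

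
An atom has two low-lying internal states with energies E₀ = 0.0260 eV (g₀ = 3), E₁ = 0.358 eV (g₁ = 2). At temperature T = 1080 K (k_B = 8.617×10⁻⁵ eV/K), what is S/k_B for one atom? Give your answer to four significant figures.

1.183

k_BT = 8.617×10⁻⁵ × 1080 K = 0.0930636 eV.
Eᵢ/kT = 0.279379, 3.84683.
Z = Σ gᵢe^(−Eᵢ/kT) = 3·e^(−0.279379) + 2·e^(−3.84683) = 2.26876 + 0.0426946 = 2.31145.
⟨E⟩ = Σ EᵢPᵢ = 0.0321324 eV.
S/k_B = ln Z + ⟨E⟩/kT = ln(2.31145) + 0.0321324/0.0930636 = 0.837875 + 0.345274 = 1.183.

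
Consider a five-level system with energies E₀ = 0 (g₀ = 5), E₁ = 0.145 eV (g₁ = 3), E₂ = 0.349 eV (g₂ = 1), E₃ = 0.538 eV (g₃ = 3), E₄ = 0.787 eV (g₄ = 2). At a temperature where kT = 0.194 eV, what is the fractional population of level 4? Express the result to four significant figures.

0.005084

Eᵢ/kT = 0, 0.747423, 1.79897, 2.77320, 4.05670.
Z = Σ gᵢe^(−Eᵢ/kT) = 5·e^(−0) + 3·e^(−0.747423) + 1·e^(−1.79897) + 3·e^(−2.77320) + 2·e^(−4.05670) = 5.00000 + 1.42076 + 0.165469 + 0.187385 + 0.0346121 = 6.80823.
P₄ = g₄ e^(−E₄/kT) / Z = 0.0346121/6.80823 = 0.005084.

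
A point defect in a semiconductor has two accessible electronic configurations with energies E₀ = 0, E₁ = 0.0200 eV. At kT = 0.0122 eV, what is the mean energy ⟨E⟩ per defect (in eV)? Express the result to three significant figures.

0.00325 eV

Eᵢ/kT = 0, 1.6393.
Z = Σ e^(−Eᵢ/kT) = e^(−0) + e^(−1.6393) = 1.0000 + 0.19412 = 1.1941.
⟨E⟩ = Σ Eᵢ e^(−Eᵢ/kT) / Z = (0·1.0000 + 0.0200·0.19412) / 1.1941 = 0.00325 eV.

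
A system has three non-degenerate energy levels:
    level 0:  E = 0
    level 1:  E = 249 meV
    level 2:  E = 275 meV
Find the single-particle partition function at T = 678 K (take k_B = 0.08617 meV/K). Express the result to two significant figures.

k_BT = 0.08617 × 678 K = 58.42 meV.
Eᵢ/kT = 0, 4.262, 4.707.
Z = Σ e^(−Eᵢ/kT) = e^(−0) + e^(−4.262) + e^(−4.707) = 1.000 + 0.01409 + 0.009032 = 1.023.

Z = 1.0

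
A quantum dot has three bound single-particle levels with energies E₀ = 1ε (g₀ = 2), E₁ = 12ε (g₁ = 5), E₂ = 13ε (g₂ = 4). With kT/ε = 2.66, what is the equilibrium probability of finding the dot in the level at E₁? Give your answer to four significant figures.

0.03766

Eᵢ/kT = 0.375940, 4.51128, 4.88722.
Z = Σ gᵢe^(−Eᵢ/kT) = 2·e^(−0.375940) + 5·e^(−4.51128) + 4·e^(−4.88722) = 1.37329 + 0.0549220 + 0.0301694 = 1.45838.
P₁ = g₁ e^(−E₁/kT) / Z = 0.0549220/1.45838 = 0.03766.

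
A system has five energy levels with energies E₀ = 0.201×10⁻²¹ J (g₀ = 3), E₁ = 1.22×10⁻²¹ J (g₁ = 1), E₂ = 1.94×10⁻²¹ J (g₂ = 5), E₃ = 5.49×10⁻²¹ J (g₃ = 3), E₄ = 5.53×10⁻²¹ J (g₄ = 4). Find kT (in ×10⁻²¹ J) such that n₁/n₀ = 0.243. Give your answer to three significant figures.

3.22 ×10⁻²¹ J

n₁/n₀ = (g₁/g₀) exp[−(E₁−E₀)/kT] = 0.243.
⇒ (E₁−E₀)/kT = ln((1/3)/0.243) = ln(1.3717) = 0.31605.
kT = 1.019 ×10⁻²¹ J / 0.31605 = 3.22 ×10⁻²¹ J.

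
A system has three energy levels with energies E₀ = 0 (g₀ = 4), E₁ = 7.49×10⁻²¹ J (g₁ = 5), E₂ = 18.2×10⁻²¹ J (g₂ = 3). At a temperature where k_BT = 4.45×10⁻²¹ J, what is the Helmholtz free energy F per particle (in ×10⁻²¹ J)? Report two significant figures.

-7.1 ×10⁻²¹ J

Eᵢ/kT = 0, 1.683, 4.090.
Z = Σ gᵢe^(−Eᵢ/kT) = 4·e^(−0) + 5·e^(−1.683) + 3·e^(−4.090) = 4.000 + 0.9291 + 0.05022 = 4.979.
F = −kT ln Z = −4.45 × ln(4.979) = −4.45 × 1.605 = -7.1 ×10⁻²¹ J.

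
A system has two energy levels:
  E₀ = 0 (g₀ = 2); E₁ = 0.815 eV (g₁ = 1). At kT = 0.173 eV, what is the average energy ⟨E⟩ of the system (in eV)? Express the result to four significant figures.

0.003649 eV

Eᵢ/kT = 0, 4.71098.
Z = Σ gᵢe^(−Eᵢ/kT) = 2·e^(−0) + 1·e^(−4.71098) = 2.00000 + 0.00899596 = 2.00900.
⟨E⟩ = Σ Eᵢ gᵢe^(−Eᵢ/kT) / Z = (0·2.00000 + 0.815·0.00899596) / 2.00900 = 0.003649 eV.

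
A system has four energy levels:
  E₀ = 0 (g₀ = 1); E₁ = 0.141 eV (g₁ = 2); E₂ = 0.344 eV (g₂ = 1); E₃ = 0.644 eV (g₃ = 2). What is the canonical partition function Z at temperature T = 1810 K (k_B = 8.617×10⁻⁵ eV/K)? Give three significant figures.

Z = 1.95

k_BT = 8.617×10⁻⁵ × 1810 K = 0.15597 eV.
Eᵢ/kT = 0, 0.90402, 2.2056, 4.1290.
Z = Σ gᵢe^(−Eᵢ/kT) = 1·e^(−0) + 2·e^(−0.90402) + 1·e^(−2.2056) + 2·e^(−4.1290) = 1.0000 + 0.80988 + 0.11018 + 0.032198 = 1.9523.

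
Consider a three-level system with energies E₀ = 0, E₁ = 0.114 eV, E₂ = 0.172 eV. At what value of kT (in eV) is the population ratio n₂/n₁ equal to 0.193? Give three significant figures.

n₂/n₁ = exp[−(E₂−E₁)/kT] = 0.193.
⇒ (E₂−E₁)/kT = ln(1/0.193) = ln(5.1813) = 1.6451.
kT = 0.058 eV / 1.6451 = 0.0353 eV.

0.0353 eV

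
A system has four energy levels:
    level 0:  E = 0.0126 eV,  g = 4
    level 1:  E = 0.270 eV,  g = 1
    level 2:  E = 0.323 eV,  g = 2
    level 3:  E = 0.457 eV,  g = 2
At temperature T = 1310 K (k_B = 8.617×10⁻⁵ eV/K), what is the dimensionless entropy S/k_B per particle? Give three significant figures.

k_BT = 8.617×10⁻⁵ × 1310 K = 0.11288 eV.
Eᵢ/kT = 0.11162, 2.3919, 2.8614, 4.0485.
Z = Σ gᵢe^(−Eᵢ/kT) = 4·e^(−0.11162) + 1·e^(−2.3919) + 2·e^(−2.8614) + 2·e^(−4.0485) = 3.5775 + 0.091456 + 0.11438 + 0.034897 = 3.8182.
⟨E⟩ = Σ EᵢPᵢ = 0.032126 eV.
S/k_B = ln Z + ⟨E⟩/kT = ln(3.8182) + 0.032126/0.11288 = 1.3398 + 0.28460 = 1.62.

1.62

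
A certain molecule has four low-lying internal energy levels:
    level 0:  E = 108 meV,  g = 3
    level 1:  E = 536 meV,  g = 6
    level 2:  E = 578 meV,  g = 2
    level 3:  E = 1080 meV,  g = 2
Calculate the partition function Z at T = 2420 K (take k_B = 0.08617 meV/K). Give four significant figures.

Z = 2.383

k_BT = 0.08617 × 2420 K = 208.531 meV.
Eᵢ/kT = 0.517909, 2.57036, 2.77177, 5.17909.
Z = Σ gᵢe^(−Eᵢ/kT) = 3·e^(−0.517909) + 6·e^(−2.57036) + 2·e^(−2.77177) + 2·e^(−5.17909) = 1.78729 + 0.459048 + 0.125102 + 0.0112663 = 2.38271.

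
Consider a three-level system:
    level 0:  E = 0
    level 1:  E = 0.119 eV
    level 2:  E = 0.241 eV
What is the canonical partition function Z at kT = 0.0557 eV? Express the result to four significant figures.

Z = 1.131

Eᵢ/kT = 0, 2.13645, 4.32675.
Z = Σ e^(−Eᵢ/kT) = e^(−0) + e^(−2.13645) + e^(−4.32675) = 1.00000 + 0.118073 + 0.0132104 = 1.13128.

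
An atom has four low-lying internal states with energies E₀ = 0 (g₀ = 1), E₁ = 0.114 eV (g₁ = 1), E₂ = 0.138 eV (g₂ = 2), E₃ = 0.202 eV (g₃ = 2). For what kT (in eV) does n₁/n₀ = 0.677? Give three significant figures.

0.292 eV

n₁/n₀ = (g₁/g₀) exp[−(E₁−E₀)/kT] = 0.677.
⇒ (E₁−E₀)/kT = ln((1/1)/0.677) = ln(1.4771) = 0.39008.
kT = 0.114 eV / 0.39008 = 0.292 eV.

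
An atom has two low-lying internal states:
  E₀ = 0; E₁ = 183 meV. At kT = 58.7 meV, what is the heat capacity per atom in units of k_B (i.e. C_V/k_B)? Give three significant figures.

Eᵢ/kT = 0, 3.1175.
Z = Σ e^(−Eᵢ/kT) = e^(−0) + e^(−3.1175) = 1.0000 + 0.044268 = 1.0443.
⟨E⟩ = 7.7574 meV, ⟨E²⟩ = 1419.6 meV².
C_V/k_B = (⟨E²⟩ − ⟨E⟩²)/(kT)² = (1419.6 − 60.177)/3445.7 = 0.395.

0.395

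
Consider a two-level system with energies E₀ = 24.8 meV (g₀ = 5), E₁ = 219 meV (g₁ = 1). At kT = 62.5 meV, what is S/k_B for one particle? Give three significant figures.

Eᵢ/kT = 0.39680, 3.5040.
Z = Σ gᵢe^(−Eᵢ/kT) = 5·e^(−0.39680) + 1·e^(−3.5040) = 3.3623 + 0.030077 = 3.3924.
⟨E⟩ = Σ EᵢPᵢ = 26.522 meV.
S/k_B = ln Z + ⟨E⟩/kT = ln(3.3924) + 26.522/62.5 = 1.2215 + 0.42435 = 1.65.

1.65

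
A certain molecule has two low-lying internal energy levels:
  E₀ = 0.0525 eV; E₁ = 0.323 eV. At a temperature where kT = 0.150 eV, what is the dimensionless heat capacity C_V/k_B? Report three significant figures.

Eᵢ/kT = 0.35000, 2.1533.
Z = Σ e^(−Eᵢ/kT) = e^(−0.35000) + e^(−2.1533) = 0.70469 + 0.11610 = 0.82079.
⟨E⟩ = 0.090762 eV, ⟨E²⟩ = 0.017124 eV².
C_V/k_B = (⟨E²⟩ − ⟨E⟩²)/(kT)² = (0.017124 − 0.0082377)/0.022500 = 0.395.

0.395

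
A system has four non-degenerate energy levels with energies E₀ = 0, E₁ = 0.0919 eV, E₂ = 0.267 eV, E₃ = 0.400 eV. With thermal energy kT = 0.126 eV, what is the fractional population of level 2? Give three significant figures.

Eᵢ/kT = 0, 0.72937, 2.1190, 3.1746.
Z = Σ e^(−Eᵢ/kT) = e^(−0) + e^(−0.72937) + e^(−2.1190) + e^(−3.1746) = 1.0000 + 0.48221 + 0.12015 + 0.041811 = 1.6442.
P₂ = e^(−E₂/kT) / Z = 0.12015/1.6442 = 0.0731.

0.0731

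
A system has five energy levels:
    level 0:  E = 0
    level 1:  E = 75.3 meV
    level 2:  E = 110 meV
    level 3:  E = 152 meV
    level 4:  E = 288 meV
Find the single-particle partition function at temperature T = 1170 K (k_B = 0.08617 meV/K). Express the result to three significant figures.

Z = 2.09

k_BT = 0.08617 × 1170 K = 100.82 meV.
Eᵢ/kT = 0, 0.74688, 1.0911, 1.5076, 2.8566.
Z = Σ e^(−Eᵢ/kT) = e^(−0) + e^(−0.74688) + e^(−1.0911) + e^(−1.5076) + e^(−2.8566) = 1.0000 + 0.47384 + 0.33585 + 0.22144 + 0.057464 = 2.0886.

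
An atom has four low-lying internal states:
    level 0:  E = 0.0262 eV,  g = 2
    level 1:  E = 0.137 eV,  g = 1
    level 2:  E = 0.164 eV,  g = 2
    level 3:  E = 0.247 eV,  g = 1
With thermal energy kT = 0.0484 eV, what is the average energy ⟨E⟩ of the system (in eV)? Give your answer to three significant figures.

Eᵢ/kT = 0.54132, 2.8306, 3.3884, 5.1033.
Z = Σ gᵢe^(−Eᵢ/kT) = 2·e^(−0.54132) + 1·e^(−2.8306) + 2·e^(−3.3884) + 1·e^(−5.1033) = 1.1640 + 0.058977 + 0.067525 + 0.0060767 = 1.2966.
⟨E⟩ = Σ Eᵢ gᵢe^(−Eᵢ/kT) / Z = (0.0262·1.1640 + 0.137·0.058977 + 0.164·0.067525 + 0.247·0.0060767) / 1.2966 = 0.0395 eV.

0.0395 eV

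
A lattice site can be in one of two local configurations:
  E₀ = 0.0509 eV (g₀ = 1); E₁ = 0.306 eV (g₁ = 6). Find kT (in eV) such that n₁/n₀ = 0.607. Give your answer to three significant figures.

0.111 eV

n₁/n₀ = (g₁/g₀) exp[−(E₁−E₀)/kT] = 0.607.
⇒ (E₁−E₀)/kT = ln((6/1)/0.607) = ln(9.8847) = 2.2910.
kT = 0.2551 eV / 2.2910 = 0.111 eV.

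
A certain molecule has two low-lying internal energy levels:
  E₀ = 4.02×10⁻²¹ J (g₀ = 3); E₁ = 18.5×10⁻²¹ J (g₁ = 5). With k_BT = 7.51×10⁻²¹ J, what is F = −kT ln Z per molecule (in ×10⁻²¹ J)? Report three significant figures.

-5.86 ×10⁻²¹ J

Eᵢ/kT = 0.53529, 2.4634.
Z = Σ gᵢe^(−Eᵢ/kT) = 3·e^(−0.53529) + 5·e^(−2.4634) = 1.7565 + 0.42572 = 2.1822.
F = −kT ln Z = −7.51 × ln(2.1822) = −7.51 × 0.78033 = -5.86 ×10⁻²¹ J.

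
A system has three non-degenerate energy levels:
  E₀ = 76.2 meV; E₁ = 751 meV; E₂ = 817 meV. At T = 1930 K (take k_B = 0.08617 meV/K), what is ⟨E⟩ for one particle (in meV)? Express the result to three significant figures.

k_BT = 0.08617 × 1930 K = 166.31 meV.
Eᵢ/kT = 0.45818, 4.5157, 4.9125.
Z = Σ e^(−Eᵢ/kT) = e^(−0.45818) + e^(−4.5157) + e^(−4.9125) = 0.63243 + 0.010936 + 0.0073541 = 0.65072.
⟨E⟩ = Σ Eᵢ e^(−Eᵢ/kT) / Z = (76.2·0.63243 + 751·0.010936 + 817·0.0073541) / 0.65072 = 95.9 meV.

95.9 meV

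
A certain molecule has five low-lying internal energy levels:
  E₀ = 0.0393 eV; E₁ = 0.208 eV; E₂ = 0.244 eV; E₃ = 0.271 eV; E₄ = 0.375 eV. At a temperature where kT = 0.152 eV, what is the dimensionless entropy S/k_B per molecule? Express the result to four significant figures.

Eᵢ/kT = 0.258553, 1.36842, 1.60526, 1.78289, 2.46711.
Z = Σ e^(−Eᵢ/kT) = e^(−0.258553) + e^(−1.36842) + e^(−1.60526) + e^(−1.78289) + e^(−2.46711) = 0.772168 + 0.254509 + 0.200837 + 0.168151 + 0.0848297 = 1.48049.
⟨E⟩ = Σ EᵢPᵢ = 0.141621 eV.
S/k_B = ln Z + ⟨E⟩/kT = ln(1.48049) + 0.141621/0.152 = 0.392373 + 0.931717 = 1.324.

1.324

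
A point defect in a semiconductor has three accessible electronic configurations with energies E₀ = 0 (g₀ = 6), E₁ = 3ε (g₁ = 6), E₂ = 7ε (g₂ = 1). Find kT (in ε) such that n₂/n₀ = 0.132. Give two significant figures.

n₂/n₀ = (g₂/g₀) exp[−(E₂−E₀)/kT] = 0.132.
⇒ (E₂−E₀)/kT = ln((1/6)/0.132) = ln(1.263) = 0.2335.
kT = 7ε / 0.2335 = 30 ε.

30 ε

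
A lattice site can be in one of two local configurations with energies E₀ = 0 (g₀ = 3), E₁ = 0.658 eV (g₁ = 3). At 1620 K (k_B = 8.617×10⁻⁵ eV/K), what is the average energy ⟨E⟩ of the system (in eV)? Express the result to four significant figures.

0.005851 eV

k_BT = 8.617×10⁻⁵ × 1620 K = 0.139595 eV.
Eᵢ/kT = 0, 4.71364.
Z = Σ gᵢe^(−Eᵢ/kT) = 3·e^(−0) + 3·e^(−4.71364) = 3.00000 + 0.0269162 = 3.02692.
⟨E⟩ = Σ Eᵢ gᵢe^(−Eᵢ/kT) / Z = (0·3.00000 + 0.658·0.0269162) / 3.02692 = 0.005851 eV.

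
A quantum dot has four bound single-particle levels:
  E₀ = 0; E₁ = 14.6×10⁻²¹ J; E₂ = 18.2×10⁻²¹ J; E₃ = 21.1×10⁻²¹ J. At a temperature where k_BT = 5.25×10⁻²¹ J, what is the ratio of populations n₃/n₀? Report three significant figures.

n₃/n₀ = exp[−(E₃−E₀)/kT] = exp(−(21.1 ×10⁻²¹ J)/(5.25 ×10⁻²¹ J)) = exp(-4.0190) = 0.0180.

0.0180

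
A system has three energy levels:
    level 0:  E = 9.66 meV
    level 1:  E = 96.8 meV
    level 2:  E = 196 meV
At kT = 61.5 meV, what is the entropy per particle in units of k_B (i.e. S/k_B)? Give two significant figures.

0.63

Eᵢ/kT = 0.1571, 1.574, 3.187.
Z = Σ e^(−Eᵢ/kT) = e^(−0.1571) + e^(−1.574) + e^(−3.187) = 0.8546 + 0.2072 + 0.04130 = 1.103.
⟨E⟩ = Σ EᵢPᵢ = 33.01 meV.
S/k_B = ln Z + ⟨E⟩/kT = ln(1.103) + 33.01/61.5 = 0.09803 + 0.5367 = 0.63.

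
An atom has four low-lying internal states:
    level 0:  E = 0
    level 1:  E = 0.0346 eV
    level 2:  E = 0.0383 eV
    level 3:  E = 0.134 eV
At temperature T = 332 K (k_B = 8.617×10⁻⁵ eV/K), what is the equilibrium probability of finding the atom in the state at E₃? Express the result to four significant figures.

k_BT = 8.617×10⁻⁵ × 332 K = 0.0286084 eV.
Eᵢ/kT = 0, 1.20943, 1.33877, 4.68394.
Z = Σ e^(−Eᵢ/kT) = e^(−0) + e^(−1.20943) + e^(−1.33877) + e^(−4.68394) = 1.00000 + 0.298367 + 0.262168 + 0.00924253 = 1.56978.
P₃ = e^(−E₃/kT) / Z = 0.00924253/1.56978 = 0.005888.

0.005888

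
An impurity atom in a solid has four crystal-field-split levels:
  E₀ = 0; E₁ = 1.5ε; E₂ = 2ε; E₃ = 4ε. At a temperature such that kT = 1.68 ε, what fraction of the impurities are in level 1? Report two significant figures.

0.23

Eᵢ/kT = 0, 0.8929, 1.190, 2.381.
Z = Σ e^(−Eᵢ/kT) = e^(−0) + e^(−0.8929) + e^(−1.190) + e^(−2.381) = 1.000 + 0.4095 + 0.3042 + 0.09246 = 1.806.
P₁ = e^(−E₁/kT) / Z = 0.4095/1.806 = 0.23.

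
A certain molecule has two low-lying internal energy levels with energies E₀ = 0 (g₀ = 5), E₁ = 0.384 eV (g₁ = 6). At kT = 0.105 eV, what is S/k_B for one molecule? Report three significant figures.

1.75

Eᵢ/kT = 0, 3.6571.
Z = Σ gᵢe^(−Eᵢ/kT) = 5·e^(−0) + 6·e^(−3.6571) = 5.0000 + 0.15484 = 5.1548.
⟨E⟩ = Σ EᵢPᵢ = 0.011535 eV.
S/k_B = ln Z + ⟨E⟩/kT = ln(5.1548) + 0.011535/0.105 = 1.6399 + 0.10986 = 1.75.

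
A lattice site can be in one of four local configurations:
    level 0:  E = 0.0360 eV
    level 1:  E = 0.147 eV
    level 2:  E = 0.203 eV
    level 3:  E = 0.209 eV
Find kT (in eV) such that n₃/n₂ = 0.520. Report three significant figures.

0.00918 eV

n₃/n₂ = exp[−(E₃−E₂)/kT] = 0.520.
⇒ (E₃−E₂)/kT = ln(1/0.520) = ln(1.9231) = 0.65394.
kT = 0.006 eV / 0.65394 = 0.00918 eV.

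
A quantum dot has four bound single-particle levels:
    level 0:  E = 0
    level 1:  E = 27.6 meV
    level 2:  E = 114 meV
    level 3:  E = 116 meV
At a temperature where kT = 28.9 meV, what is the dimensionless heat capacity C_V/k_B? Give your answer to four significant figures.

0.5314

Eᵢ/kT = 0, 0.955017, 3.94464, 4.01384.
Z = Σ e^(−Eᵢ/kT) = e^(−0) + e^(−0.955017) + e^(−3.94464) + e^(−4.01384) = 1.00000 + 0.384806 + 0.0193582 + 0.0180639 = 1.42223.
⟨E⟩ = 10.4926 meV, ⟨E²⟩ = 553.903 meV².
C_V/k_B = (⟨E²⟩ − ⟨E⟩²)/(kT)² = (553.903 − 110.095)/835.210 = 0.5314.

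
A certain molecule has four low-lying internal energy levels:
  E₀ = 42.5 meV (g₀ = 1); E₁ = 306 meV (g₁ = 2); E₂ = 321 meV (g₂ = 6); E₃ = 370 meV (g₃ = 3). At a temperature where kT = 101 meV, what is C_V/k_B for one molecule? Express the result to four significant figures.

1.902

Eᵢ/kT = 0.420792, 3.02970, 3.17822, 3.66337.
Z = Σ gᵢe^(−Eᵢ/kT) = 1·e^(−0.420792) + 2·e^(−3.02970) + 6·e^(−3.17822) + 3·e^(−3.66337) = 0.656527 + 0.0966603 + 0.249958 + 0.0769378 = 1.08008.
⟨E⟩ = 153.863 meV, ⟨E²⟩ = 43075.9 meV².
C_V/k_B = (⟨E²⟩ − ⟨E⟩²)/(kT)² = (43075.9 − 23673.8)/10201.0 = 1.902.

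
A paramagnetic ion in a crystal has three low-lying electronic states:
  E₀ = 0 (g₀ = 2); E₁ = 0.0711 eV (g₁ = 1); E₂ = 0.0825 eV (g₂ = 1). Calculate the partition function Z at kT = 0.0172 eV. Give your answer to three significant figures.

Z = 2.02

Eᵢ/kT = 0, 4.1337, 4.7965.
Z = Σ gᵢe^(−Eᵢ/kT) = 2·e^(−0) + 1·e^(−4.1337) + 1·e^(−4.7965) = 2.0000 + 0.016023 + 0.0082586 = 2.0243.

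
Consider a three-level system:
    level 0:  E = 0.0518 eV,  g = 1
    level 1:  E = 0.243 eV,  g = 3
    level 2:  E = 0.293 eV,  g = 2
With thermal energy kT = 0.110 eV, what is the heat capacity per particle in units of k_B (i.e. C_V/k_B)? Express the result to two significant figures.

Eᵢ/kT = 0.4709, 2.209, 2.664.
Z = Σ gᵢe^(−Eᵢ/kT) = 1·e^(−0.4709) + 3·e^(−2.209) + 2·e^(−2.664) = 0.6244 + 0.3294 + 0.1393 = 1.093.
⟨E⟩ = 0.1402 eV, ⟨E²⟩ = 0.03027 eV².
C_V/k_B = (⟨E²⟩ − ⟨E⟩²)/(kT)² = (0.03027 − 0.01966)/0.01210 = 0.88.

0.88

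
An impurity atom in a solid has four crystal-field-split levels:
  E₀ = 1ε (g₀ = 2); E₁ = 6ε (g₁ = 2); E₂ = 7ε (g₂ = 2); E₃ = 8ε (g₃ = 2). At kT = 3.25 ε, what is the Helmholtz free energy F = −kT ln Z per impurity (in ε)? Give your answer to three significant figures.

-2.55 ε

Eᵢ/kT = 0.30769, 1.8462, 2.1538, 2.4615.
Z = Σ gᵢe^(−Eᵢ/kT) = 2·e^(−0.30769) + 2·e^(−1.8462) + 2·e^(−2.1538) + 2·e^(−2.4615) = 1.4703 + 0.31567 + 0.23208 + 0.17061 = 2.1887.
F = −kT ln Z = −3.25 × ln(2.1887) = −3.25 × 0.78331 = -2.55 ε.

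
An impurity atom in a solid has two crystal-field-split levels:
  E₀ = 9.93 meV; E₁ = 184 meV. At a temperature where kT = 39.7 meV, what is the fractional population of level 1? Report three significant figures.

Eᵢ/kT = 0.25013, 4.6348.
Z = Σ e^(−Eᵢ/kT) = e^(−0.25013) + e^(−4.6348) = 0.77870 + 0.0097080 = 0.78841.
P₁ = e^(−E₁/kT) / Z = 0.0097080/0.78841 = 0.0123.

0.0123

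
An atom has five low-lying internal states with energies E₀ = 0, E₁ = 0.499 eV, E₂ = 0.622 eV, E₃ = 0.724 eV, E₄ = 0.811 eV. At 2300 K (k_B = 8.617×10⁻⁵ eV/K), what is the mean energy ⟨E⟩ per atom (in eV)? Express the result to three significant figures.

k_BT = 8.617×10⁻⁵ × 2300 K = 0.19819 eV.
Eᵢ/kT = 0, 2.5178, 3.1384, 3.6531, 4.0920.
Z = Σ e^(−Eᵢ/kT) = e^(−0) + e^(−2.5178) + e^(−3.1384) + e^(−3.6531) + e^(−4.0920) = 1.0000 + 0.080637 + 0.043352 + 0.025911 + 0.016706 = 1.1666.
⟨E⟩ = Σ Eᵢ e^(−Eᵢ/kT) / Z = (0·1.0000 + 0.499·0.080637 + 0.622·0.043352 + 0.724·0.025911 + 0.811·0.016706) / 1.1666 = 0.0853 eV.

0.0853 eV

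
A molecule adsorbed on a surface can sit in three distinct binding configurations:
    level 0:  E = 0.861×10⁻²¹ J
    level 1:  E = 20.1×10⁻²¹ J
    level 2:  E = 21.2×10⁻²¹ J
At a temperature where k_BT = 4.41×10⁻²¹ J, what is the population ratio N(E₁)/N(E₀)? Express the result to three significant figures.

n₁/n₀ = exp[−(E₁−E₀)/kT] = exp(−(19.239 ×10⁻²¹ J)/(4.41 ×10⁻²¹ J)) = exp(-4.3626) = 0.0127.

0.0127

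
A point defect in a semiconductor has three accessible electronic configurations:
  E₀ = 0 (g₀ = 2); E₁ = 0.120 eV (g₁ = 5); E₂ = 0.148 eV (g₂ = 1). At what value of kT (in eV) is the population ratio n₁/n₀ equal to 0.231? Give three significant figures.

0.0504 eV

n₁/n₀ = (g₁/g₀) exp[−(E₁−E₀)/kT] = 0.231.
⇒ (E₁−E₀)/kT = ln((5/2)/0.231) = ln(10.823) = 2.3817.
kT = 0.120 eV / 2.3817 = 0.0504 eV.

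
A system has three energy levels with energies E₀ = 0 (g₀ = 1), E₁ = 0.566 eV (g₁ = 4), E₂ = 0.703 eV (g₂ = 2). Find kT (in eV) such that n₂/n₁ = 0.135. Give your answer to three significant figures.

n₂/n₁ = (g₂/g₁) exp[−(E₂−E₁)/kT] = 0.135.
⇒ (E₂−E₁)/kT = ln((2/4)/0.135) = ln(3.7037) = 1.3093.
kT = 0.137 eV / 1.3093 = 0.105 eV.

0.105 eV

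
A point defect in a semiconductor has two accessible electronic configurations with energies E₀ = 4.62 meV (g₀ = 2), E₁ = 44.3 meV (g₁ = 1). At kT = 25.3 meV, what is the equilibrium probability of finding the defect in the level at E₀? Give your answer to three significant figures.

0.906

Eᵢ/kT = 0.18261, 1.7510.
Z = Σ gᵢe^(−Eᵢ/kT) = 2·e^(−0.18261) + 1·e^(−1.7510) = 1.6662 + 0.17360 = 1.8398.
P₀ = g₀ e^(−E₀/kT) / Z = 1.6662/1.8398 = 0.906.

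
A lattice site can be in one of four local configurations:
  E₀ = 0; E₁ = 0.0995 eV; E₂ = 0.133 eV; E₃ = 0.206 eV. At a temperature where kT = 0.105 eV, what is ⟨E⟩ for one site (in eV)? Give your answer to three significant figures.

Eᵢ/kT = 0, 0.94762, 1.2667, 1.9619.
Z = Σ e^(−Eᵢ/kT) = e^(−0) + e^(−0.94762) + e^(−1.2667) + e^(−1.9619) = 1.0000 + 0.38766 + 0.28176 + 0.14059 = 1.8100.
⟨E⟩ = Σ Eᵢ e^(−Eᵢ/kT) / Z = (0·1.0000 + 0.0995·0.38766 + 0.133·0.28176 + 0.206·0.14059) / 1.8100 = 0.0580 eV.

0.0580 eV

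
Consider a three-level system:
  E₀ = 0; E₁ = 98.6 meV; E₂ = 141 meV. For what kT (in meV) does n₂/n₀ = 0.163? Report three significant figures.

77.7 meV

n₂/n₀ = exp[−(E₂−E₀)/kT] = 0.163.
⇒ (E₂−E₀)/kT = ln(1/0.163) = ln(6.1350) = 1.8140.
kT = 141 meV / 1.8140 = 77.7 meV.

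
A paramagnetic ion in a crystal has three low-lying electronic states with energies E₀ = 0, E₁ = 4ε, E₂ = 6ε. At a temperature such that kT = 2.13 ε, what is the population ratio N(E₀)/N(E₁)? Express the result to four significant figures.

n₀/n₁ = exp[−(E₀−E₁)/kT] = exp(−(-4ε)/(2.13ε)) = exp(1.87793) = 6.540.

6.540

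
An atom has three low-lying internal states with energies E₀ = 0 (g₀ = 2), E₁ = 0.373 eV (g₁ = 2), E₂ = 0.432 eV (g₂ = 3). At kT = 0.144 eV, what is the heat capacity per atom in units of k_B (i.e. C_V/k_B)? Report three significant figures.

0.890

Eᵢ/kT = 0, 2.5903, 3.0000.
Z = Σ gᵢe^(−Eᵢ/kT) = 2·e^(−0) + 2·e^(−2.5903) + 3·e^(−3.0000) = 2.0000 + 0.15000 + 0.14936 = 2.2994.
⟨E⟩ = 0.052393 eV, ⟨E²⟩ = 0.021198 eV².
C_V/k_B = (⟨E²⟩ − ⟨E⟩²)/(kT)² = (0.021198 − 0.0027450)/0.020736 = 0.890.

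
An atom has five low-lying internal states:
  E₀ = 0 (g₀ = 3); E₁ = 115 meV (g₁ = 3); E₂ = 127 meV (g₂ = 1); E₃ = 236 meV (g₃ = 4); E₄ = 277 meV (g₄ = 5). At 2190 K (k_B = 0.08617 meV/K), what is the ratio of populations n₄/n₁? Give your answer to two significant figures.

k_BT = 0.08617 × 2190 K = 188.7 meV.
n₄/n₁ = (g₄/g₁) exp[−(E₄−E₁)/kT] = (5/3) × exp(−(162 meV)/(188.7 meV)) = (5/3) × exp(-0.8585) = 0.71.

0.71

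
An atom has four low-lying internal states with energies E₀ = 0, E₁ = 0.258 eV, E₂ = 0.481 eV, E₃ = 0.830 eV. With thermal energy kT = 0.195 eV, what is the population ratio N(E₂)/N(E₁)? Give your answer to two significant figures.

0.32

n₂/n₁ = exp[−(E₂−E₁)/kT] = exp(−(0.223 eV)/(0.195 eV)) = exp(-1.144) = 0.32.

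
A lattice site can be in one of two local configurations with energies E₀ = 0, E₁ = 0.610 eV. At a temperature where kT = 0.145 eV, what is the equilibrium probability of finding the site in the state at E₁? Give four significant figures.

Eᵢ/kT = 0, 4.20690.
Z = Σ e^(−Eᵢ/kT) = e^(−0) + e^(−4.20690) = 1.00000 + 0.0148925 = 1.01489.
P₁ = e^(−E₁/kT) / Z = 0.0148925/1.01489 = 0.01467.

0.01467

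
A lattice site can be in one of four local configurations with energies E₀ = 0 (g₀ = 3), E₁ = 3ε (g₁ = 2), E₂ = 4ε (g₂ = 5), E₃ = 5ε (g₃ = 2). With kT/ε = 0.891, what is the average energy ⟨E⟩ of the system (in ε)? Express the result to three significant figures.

Eᵢ/kT = 0, 3.3670, 4.4893, 5.6117.
Z = Σ gᵢe^(−Eᵢ/kT) = 3·e^(−0) + 2·e^(−3.3670) + 5·e^(−4.4893) + 2·e^(−5.6117) = 3.0000 + 0.068986 + 0.056143 + 0.0073097 = 3.1324.
⟨E⟩ = Σ Eᵢ gᵢe^(−Eᵢ/kT) / Z = (0·3.0000 + 3·0.068986 + 4·0.056143 + 5·0.0073097) / 3.1324 = 0.149 ε.

0.149 ε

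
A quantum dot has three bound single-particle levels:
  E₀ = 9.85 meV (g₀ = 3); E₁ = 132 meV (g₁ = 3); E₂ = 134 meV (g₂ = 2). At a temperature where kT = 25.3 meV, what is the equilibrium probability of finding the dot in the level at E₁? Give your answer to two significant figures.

0.0079

Eᵢ/kT = 0.3893, 5.217, 5.296.
Z = Σ gᵢe^(−Eᵢ/kT) = 3·e^(−0.3893) + 3·e^(−5.217) + 2·e^(−5.296) = 2.033 + 0.01627 + 0.01002 = 2.059.
P₁ = g₁ e^(−E₁/kT) / Z = 0.01627/2.059 = 0.0079.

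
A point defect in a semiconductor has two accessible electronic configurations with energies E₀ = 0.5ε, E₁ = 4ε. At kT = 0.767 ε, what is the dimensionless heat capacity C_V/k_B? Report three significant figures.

0.213

Eᵢ/kT = 0.65189, 5.2151.
Z = Σ e^(−Eᵢ/kT) = e^(−0.65189) + e^(−5.2151) = 0.52106 + 0.0054339 = 0.52649.
⟨E⟩ = 0.53613 ε, ⟨E²⟩ = 0.41256 ε².
C_V/k_B = (⟨E²⟩ − ⟨E⟩²)/(kT)² = (0.41256 − 0.28744)/0.58829 = 0.213.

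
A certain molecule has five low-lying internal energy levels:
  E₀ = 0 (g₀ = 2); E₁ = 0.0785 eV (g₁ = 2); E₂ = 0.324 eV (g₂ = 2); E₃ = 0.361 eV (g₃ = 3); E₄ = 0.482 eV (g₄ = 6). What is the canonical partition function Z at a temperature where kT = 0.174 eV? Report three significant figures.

Eᵢ/kT = 0, 0.45115, 1.8621, 2.0747, 2.7701.
Z = Σ gᵢe^(−Eᵢ/kT) = 2·e^(−0) + 2·e^(−0.45115) + 2·e^(−1.8621) + 3·e^(−2.0747) + 6·e^(−2.7701) = 2.0000 + 1.2738 + 0.31069 + 0.37678 + 0.37593 = 4.3372.

Z = 4.34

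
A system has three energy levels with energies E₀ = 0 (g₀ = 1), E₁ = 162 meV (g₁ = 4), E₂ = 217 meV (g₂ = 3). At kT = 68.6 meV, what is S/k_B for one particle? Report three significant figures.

Eᵢ/kT = 0, 2.3615, 3.1633.
Z = Σ gᵢe^(−Eᵢ/kT) = 1·e^(−0) + 4·e^(−2.3615) + 3·e^(−3.1633) = 1.0000 + 0.37711 + 0.12686 = 1.5040.
⟨E⟩ = Σ EᵢPᵢ = 58.923 meV.
S/k_B = ln Z + ⟨E⟩/kT = ln(1.5040) + 58.923/68.6 = 0.40813 + 0.85894 = 1.27.

1.27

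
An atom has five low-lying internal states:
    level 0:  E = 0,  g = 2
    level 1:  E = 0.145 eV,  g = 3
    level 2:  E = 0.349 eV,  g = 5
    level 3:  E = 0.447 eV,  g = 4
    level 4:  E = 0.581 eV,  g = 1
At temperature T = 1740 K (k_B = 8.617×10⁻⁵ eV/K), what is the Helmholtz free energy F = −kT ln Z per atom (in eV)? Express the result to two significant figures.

k_BT = 8.617×10⁻⁵ × 1740 K = 0.1499 eV.
Eᵢ/kT = 0, 0.9673, 2.328, 2.982, 3.876.
Z = Σ gᵢe^(−Eᵢ/kT) = 2·e^(−0) + 3·e^(−0.9673) + 5·e^(−2.328) + 4·e^(−2.982) + 1·e^(−3.876) = 2.000 + 1.140 + 0.4875 + 0.2028 + 0.02073 = 3.851.
F = −kT ln Z = −0.1499 × ln(3.851) = −0.1499 × 1.348 = -0.20 eV.

-0.20 eV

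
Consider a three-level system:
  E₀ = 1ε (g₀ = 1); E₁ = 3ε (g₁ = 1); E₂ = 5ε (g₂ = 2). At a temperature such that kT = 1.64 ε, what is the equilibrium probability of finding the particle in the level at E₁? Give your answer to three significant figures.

Eᵢ/kT = 0.60976, 1.8293, 3.0488.
Z = Σ gᵢe^(−Eᵢ/kT) = 1·e^(−0.60976) + 1·e^(−1.8293) + 2·e^(−3.0488) = 0.54348 + 0.16053 + 0.094832 = 0.79884.
P₁ = g₁ e^(−E₁/kT) / Z = 0.16053/0.79884 = 0.201.

0.201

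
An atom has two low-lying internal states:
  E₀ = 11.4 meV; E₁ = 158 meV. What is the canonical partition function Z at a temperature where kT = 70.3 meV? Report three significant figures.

Eᵢ/kT = 0.16216, 2.2475.
Z = Σ e^(−Eᵢ/kT) = e^(−0.16216) + e^(−2.2475) = 0.85031 + 0.10566 = 0.95597.

Z = 0.956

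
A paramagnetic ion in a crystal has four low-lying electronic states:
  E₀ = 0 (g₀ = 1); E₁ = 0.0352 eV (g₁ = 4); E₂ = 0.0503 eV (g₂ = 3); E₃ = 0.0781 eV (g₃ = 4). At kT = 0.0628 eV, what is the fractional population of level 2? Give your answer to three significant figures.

0.233

Eᵢ/kT = 0, 0.56051, 0.80096, 1.2436.
Z = Σ gᵢe^(−Eᵢ/kT) = 1·e^(−0) + 4·e^(−0.56051) + 3·e^(−0.80096) + 4·e^(−1.2436) = 1.0000 + 2.2837 + 1.3467 + 1.1534 = 5.7838.
P₂ = g₂ e^(−E₂/kT) / Z = 1.3467/5.7838 = 0.233.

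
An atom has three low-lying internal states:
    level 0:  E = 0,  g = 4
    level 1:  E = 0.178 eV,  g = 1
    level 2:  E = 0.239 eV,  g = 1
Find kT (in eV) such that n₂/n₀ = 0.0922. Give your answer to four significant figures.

n₂/n₀ = (g₂/g₀) exp[−(E₂−E₀)/kT] = 0.0922.
⇒ (E₂−E₀)/kT = ln((1/4)/0.0922) = ln(2.71150) = 0.997502.
kT = 0.239 eV / 0.997502 = 0.2396 eV.

0.2396 eV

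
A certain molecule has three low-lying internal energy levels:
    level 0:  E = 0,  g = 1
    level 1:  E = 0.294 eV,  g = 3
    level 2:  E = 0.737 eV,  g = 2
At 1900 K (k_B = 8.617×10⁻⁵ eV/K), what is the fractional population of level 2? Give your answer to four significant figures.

k_BT = 8.617×10⁻⁵ × 1900 K = 0.163723 eV.
Eᵢ/kT = 0, 1.79572, 4.50151.
Z = Σ gᵢe^(−Eᵢ/kT) = 1·e^(−0) + 3·e^(−1.79572) + 2·e^(−4.50151) = 1.00000 + 0.498024 + 0.0221845 = 1.52021.
P₂ = g₂ e^(−E₂/kT) / Z = 0.0221845/1.52021 = 0.01459.

0.01459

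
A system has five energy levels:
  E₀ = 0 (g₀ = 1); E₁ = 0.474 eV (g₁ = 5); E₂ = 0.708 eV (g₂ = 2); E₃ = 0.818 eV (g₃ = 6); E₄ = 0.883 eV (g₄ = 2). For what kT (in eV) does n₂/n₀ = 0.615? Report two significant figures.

n₂/n₀ = (g₂/g₀) exp[−(E₂−E₀)/kT] = 0.615.
⇒ (E₂−E₀)/kT = ln((2/1)/0.615) = ln(3.252) = 1.179.
kT = 0.708 eV / 1.179 = 0.60 eV.

0.60 eV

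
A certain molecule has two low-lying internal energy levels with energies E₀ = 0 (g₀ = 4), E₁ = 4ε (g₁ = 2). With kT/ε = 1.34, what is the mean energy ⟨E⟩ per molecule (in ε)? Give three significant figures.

Eᵢ/kT = 0, 2.9851.
Z = Σ gᵢe^(−Eᵢ/kT) = 4·e^(−0) + 2·e^(−2.9851) = 4.0000 + 0.10107 = 4.1011.
⟨E⟩ = Σ Eᵢ gᵢe^(−Eᵢ/kT) / Z = (0·4.0000 + 4·0.10107) / 4.1011 = 0.0986 ε.

0.0986 ε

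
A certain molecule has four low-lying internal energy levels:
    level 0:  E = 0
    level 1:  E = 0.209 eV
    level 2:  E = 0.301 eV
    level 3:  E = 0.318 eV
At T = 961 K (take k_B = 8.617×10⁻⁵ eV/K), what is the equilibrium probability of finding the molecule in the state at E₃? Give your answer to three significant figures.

0.0191

k_BT = 8.617×10⁻⁵ × 961 K = 0.082809 eV.
Eᵢ/kT = 0, 2.5239, 3.6349, 3.8402.
Z = Σ e^(−Eᵢ/kT) = e^(−0) + e^(−2.5239) + e^(−3.6349) + e^(−3.8402) = 1.0000 + 0.080146 + 0.026387 + 0.021489 = 1.1280.
P₃ = e^(−E₃/kT) / Z = 0.021489/1.1280 = 0.0191.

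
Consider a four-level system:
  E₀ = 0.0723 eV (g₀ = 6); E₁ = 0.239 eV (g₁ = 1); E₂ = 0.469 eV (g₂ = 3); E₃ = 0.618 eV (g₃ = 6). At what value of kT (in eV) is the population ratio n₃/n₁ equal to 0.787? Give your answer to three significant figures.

n₃/n₁ = (g₃/g₁) exp[−(E₃−E₁)/kT] = 0.787.
⇒ (E₃−E₁)/kT = ln((6/1)/0.787) = ln(7.6239) = 2.0313.
kT = 0.379 eV / 2.0313 = 0.187 eV.

0.187 eV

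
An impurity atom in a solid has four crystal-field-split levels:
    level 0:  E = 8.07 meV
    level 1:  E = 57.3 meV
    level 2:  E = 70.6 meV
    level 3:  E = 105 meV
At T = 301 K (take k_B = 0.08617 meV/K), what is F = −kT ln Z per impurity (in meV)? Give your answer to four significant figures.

2.005 meV

k_BT = 0.08617 × 301 K = 25.9372 meV.
Eᵢ/kT = 0.311136, 2.20918, 2.72196, 4.04824.
Z = Σ e^(−Eᵢ/kT) = e^(−0.311136) + e^(−2.20918) + e^(−2.72196) + e^(−4.04824) = 0.732614 + 0.109791 + 0.0657458 + 0.0174531 = 0.925604.
F = −kT ln Z = −25.9372 × ln(0.925604) = −25.9372 × -0.0773088 = 2.005 meV.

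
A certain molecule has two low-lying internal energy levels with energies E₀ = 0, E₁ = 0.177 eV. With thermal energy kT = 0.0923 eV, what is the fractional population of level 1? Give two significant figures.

Eᵢ/kT = 0, 1.918.
Z = Σ e^(−Eᵢ/kT) = e^(−0) + e^(−1.918) = 1.000 + 0.1469 = 1.147.
P₁ = e^(−E₁/kT) / Z = 0.1469/1.147 = 0.13.

0.13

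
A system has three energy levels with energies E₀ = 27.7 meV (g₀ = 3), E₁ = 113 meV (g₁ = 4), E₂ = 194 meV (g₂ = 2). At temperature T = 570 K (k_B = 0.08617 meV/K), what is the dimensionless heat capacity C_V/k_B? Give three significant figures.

0.621

k_BT = 0.08617 × 570 K = 49.117 meV.
Eᵢ/kT = 0.56396, 2.3006, 3.9498.
Z = Σ gᵢe^(−Eᵢ/kT) = 3·e^(−0.56396) + 4·e^(−2.3006) + 2·e^(−3.9498) = 1.7069 + 0.40079 + 0.038517 = 2.1462.
⟨E⟩ = 46.614 meV, ⟨E²⟩ = 3670.2 meV².
C_V/k_B = (⟨E²⟩ − ⟨E⟩²)/(kT)² = (3670.2 − 2172.9)/2412.5 = 0.621.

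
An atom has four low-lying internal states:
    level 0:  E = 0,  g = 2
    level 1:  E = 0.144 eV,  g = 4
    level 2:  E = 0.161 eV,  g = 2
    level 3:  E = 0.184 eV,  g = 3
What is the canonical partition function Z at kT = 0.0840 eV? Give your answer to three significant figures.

Z = 3.35

Eᵢ/kT = 0, 1.7143, 1.9167, 2.1905.
Z = Σ gᵢe^(−Eᵢ/kT) = 2·e^(−0) + 4·e^(−1.7143) + 2·e^(−1.9167) + 3·e^(−2.1905) = 2.0000 + 0.72036 + 0.29418 + 0.33558 = 3.3501.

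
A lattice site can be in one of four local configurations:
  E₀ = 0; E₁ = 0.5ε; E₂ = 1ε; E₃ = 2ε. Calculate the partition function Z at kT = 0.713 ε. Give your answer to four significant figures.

Z = 1.802

Eᵢ/kT = 0, 0.701262, 1.40252, 2.80505.
Z = Σ e^(−Eᵢ/kT) = e^(−0) + e^(−0.701262) + e^(−1.40252) + e^(−2.80505) = 1.00000 + 0.495959 + 0.245976 + 0.0605037 = 1.80244.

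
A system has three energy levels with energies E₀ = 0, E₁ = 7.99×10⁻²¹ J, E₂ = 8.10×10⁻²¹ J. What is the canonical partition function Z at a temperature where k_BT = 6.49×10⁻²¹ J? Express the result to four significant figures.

Z = 1.579

Eᵢ/kT = 0, 1.23112, 1.24807.
Z = Σ e^(−Eᵢ/kT) = e^(−0) + e^(−1.23112) + e^(−1.24807) = 1.00000 + 0.291965 + 0.287058 = 1.57902.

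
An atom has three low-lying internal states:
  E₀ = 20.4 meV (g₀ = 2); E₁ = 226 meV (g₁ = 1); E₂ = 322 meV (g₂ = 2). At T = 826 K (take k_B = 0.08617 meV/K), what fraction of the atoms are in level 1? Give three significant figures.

0.0267

k_BT = 0.08617 × 826 K = 71.176 meV.
Eᵢ/kT = 0.28661, 3.1752, 4.5240.
Z = Σ gᵢe^(−Eᵢ/kT) = 2·e^(−0.28661) + 1·e^(−3.1752) + 2·e^(−4.5240) = 1.5016 + 0.041786 + 0.021691 = 1.5651.
P₁ = g₁ e^(−E₁/kT) / Z = 0.041786/1.5651 = 0.0267.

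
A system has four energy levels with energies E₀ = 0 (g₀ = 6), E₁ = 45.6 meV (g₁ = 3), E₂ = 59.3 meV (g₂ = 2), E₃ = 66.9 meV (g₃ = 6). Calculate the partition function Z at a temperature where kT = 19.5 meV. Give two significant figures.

Z = 6.6

Eᵢ/kT = 0, 2.338, 3.041, 3.431.
Z = Σ gᵢe^(−Eᵢ/kT) = 6·e^(−0) + 3·e^(−2.338) + 2·e^(−3.041) + 6·e^(−3.431) = 6.000 + 0.2896 + 0.09557 + 0.1941 = 6.579.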